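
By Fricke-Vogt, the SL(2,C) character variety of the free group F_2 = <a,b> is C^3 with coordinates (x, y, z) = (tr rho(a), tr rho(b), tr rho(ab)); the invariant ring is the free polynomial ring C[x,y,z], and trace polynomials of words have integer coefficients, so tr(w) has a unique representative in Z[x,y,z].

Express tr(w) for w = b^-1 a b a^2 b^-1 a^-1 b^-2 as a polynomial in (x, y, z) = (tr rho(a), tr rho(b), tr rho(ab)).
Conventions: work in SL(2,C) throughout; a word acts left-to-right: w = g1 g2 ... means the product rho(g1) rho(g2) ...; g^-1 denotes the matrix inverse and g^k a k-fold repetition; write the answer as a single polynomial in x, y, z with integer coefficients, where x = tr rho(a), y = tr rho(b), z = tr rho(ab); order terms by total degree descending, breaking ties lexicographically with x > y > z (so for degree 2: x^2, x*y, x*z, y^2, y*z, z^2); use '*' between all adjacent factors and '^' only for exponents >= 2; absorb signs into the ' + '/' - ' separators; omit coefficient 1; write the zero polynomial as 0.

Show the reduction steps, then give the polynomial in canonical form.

x^2*y^3*z^2 - x^3*y^2*z - x*y^4*z - x*y^2*z^3 + x^2*y^3 - x^2*y*z^2 + x^3*z + 4*x*y^2*z + x*z^3 - 2*x^2*y - y^3 - 3*x*z + 3*y

tr(a b a) = tr(a) * tr(b a) - tr(b) = x*z - y
so tr(a b a b) = tr(b a) * tr(b a) - tr(1)   [split at repeated b] = z^2 - 2
reduce: tr(b^-1 a b a) = tr(a b a) * tr(b) - tr(a b a b) = x*y*z - y^2 - z^2 + 2
tr(a b a b^-2) = tr(b^-1 a b a) * tr(b) - tr(b^-1 a b a b) = x*y^2*z - y^3 - y*z^2 - x*z + 3*y
reduce: tr(b^-3 a b a) = tr(a b a b^-2) * tr(b) - tr(a b a b^-1) = x*y^3*z - y^4 - y^2*z^2 - 2*x*y*z + 4*y^2 + z^2 - 2
so tr(b^2 a) = tr(b) * tr(a b) - tr(a) = y*z - x
tr(b^2) = tr(b) * tr(b) - tr(1) = y^2 - 2
so tr(b a^2 b) = tr(a) * tr(b^2 a) - tr(b^2) = x*y*z - x^2 - y^2 + 2
reduce: tr(b^2 a b a) = tr(b) * tr(a b a b) - tr(a b a) = y*z^2 - x*z - y
tr(b^2 a b) = tr(b) * tr(a b^2) - tr(a b) = y^2*z - x*y - z
tr(b a b a^2 b) = tr(a) * tr(b^2 a b a) - tr(b^2 a b) = x*y*z^2 - x^2*z - y^2*z + z
tr(b a b a b a) = tr(b a) * tr(b a b a) - tr(b^-1 a^-1)   [split at repeated b] = z^3 - 3*z
so tr(b a b a^2 b a) = tr(a) * tr(b a b a b a) - tr(b a b a b) = x*z^3 - y*z^2 - 2*x*z + y
tr(a b a^2 b a^-1 b) = tr(b a b a^2 b) * tr(a) - tr(b a b a^2 b a) = x^2*y*z^2 - x^3*z - x*y^2*z - x*z^3 + y*z^2 + 3*x*z - y
reduce: tr(a b a^2 b a^-1 b^-1) = tr(a b a^2 b a^-1) * tr(b) - tr(a b a^2 b a^-1 b) = -x^2*y*z^2 + x^3*z + 2*x*y^2*z + x*z^3 - x^2*y - y^3 - y*z^2 - 3*x*z + 3*y
tr(b^-1 a b a^2 b a^-1 b^-1) = tr(a b a^2 b a^-1 b^-1) * tr(b) - tr(a b a^2 b a^-1) = -x^2*y^2*z^2 + x^3*y*z + 2*x*y^3*z + x*y*z^3 - x^2*y^2 - y^4 - y^2*z^2 - 4*x*y*z + x^2 + 4*y^2 - 2
reduce: tr(a^-1 b^-3 a b a^2 b) = tr(b^-1 a b a^2 b a^-1 b^-1) * tr(b) - tr(b^-1 a b a^2 b a^-1) = -x^2*y^3*z^2 + x^3*y^2*z + 2*x*y^4*z + x*y^2*z^3 - x^2*y^3 + x^2*y*z^2 - y^5 - y^3*z^2 - x^3*z - 6*x*y^2*z - x*z^3 + 2*x^2*y + 5*y^3 + y*z^2 + 3*x*z - 5*y
reduce: tr(b^-1 a b a^2 b^-1 a^-1 b^-2) = tr(a^-1 b^-3 a b a^2) * tr(b) - tr(a^-1 b^-3 a b a^2 b) = x^2*y^3*z^2 - x^3*y^2*z - x*y^4*z - x*y^2*z^3 + x^2*y^3 - x^2*y*z^2 + x^3*z + 4*x*y^2*z + x*z^3 - 2*x^2*y - y^3 - 3*x*z + 3*y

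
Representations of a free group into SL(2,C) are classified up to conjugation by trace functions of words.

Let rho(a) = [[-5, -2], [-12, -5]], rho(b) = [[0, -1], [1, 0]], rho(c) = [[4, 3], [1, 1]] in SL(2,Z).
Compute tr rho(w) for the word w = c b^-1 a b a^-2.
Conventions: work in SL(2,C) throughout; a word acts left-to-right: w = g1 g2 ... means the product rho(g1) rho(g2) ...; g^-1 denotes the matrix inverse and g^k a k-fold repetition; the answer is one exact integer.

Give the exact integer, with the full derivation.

-4243

rho(c) = [[4, 3], [1, 1]]
... * rho(b^-1) = [[0, 1], [-1, 0]]  ->  [[-3, 4], [-1, 1]]
... * rho(a) = [[-5, -2], [-12, -5]]  ->  [[-33, -14], [-7, -3]]
... * rho(b) = [[0, -1], [1, 0]]  ->  [[-14, 33], [-3, 7]]
... * rho(a^-1) = [[-5, 2], [12, -5]]  ->  [[466, -193], [99, -41]]
... * rho(a^-1) = [[-5, 2], [12, -5]]  ->  [[-4646, 1897], [-987, 403]]
tr = -4646 + 403 = -4243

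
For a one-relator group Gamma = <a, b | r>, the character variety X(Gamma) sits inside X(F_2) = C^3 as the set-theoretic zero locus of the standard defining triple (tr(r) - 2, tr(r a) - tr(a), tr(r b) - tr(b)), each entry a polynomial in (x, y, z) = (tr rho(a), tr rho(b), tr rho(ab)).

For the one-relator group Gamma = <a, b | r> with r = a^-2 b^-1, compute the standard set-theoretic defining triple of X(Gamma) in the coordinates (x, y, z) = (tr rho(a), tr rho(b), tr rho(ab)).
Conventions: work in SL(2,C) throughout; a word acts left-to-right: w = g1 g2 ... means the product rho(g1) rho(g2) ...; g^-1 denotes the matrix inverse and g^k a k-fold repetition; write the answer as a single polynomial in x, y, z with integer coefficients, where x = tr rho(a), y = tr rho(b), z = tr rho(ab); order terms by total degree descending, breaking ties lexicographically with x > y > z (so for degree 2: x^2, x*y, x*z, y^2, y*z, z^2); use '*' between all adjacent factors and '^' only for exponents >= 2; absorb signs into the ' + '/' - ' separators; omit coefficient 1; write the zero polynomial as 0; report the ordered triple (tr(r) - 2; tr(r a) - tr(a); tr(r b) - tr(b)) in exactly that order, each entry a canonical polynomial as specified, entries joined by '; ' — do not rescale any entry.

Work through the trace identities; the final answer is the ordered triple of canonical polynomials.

trace(a^-1) = trace(a) = x
trace(a^-1 b) = trace(b) trace(a) - trace(b a)  (eliminate a^-1) = x*y - z
trace(b^-1 a^-1) = trace(a^-1) trace(b) - trace(a^-1 b)  (eliminate b^-1) = z
trace(a^-2 b^-1) = trace(b^-1 a^-1) trace(a) - trace(b^-1)  (eliminate a^-1) = x*z - y
trace(a^-2) = trace(a^-1) trace(a) - trace(1) = x^2 - 2
assemble the triple (trace(r) - 2; trace(r a) - x; trace(r b) - y)

x*z - y - 2; -x + z; x^2 - y - 2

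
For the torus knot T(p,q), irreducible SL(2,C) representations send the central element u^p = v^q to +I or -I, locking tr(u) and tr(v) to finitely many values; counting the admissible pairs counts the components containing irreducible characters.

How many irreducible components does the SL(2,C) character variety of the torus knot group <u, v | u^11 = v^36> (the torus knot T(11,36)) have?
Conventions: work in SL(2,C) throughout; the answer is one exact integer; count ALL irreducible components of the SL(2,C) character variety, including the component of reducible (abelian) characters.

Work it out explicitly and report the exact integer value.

In the torus knot group T(11,36), u^11 = v^36 is central, so an irreducible representation sends it to +I or -I (Schur).
On an irreducible component, tr(u) is locked at 2*cos(pi*alpha/11) for some alpha in 1..10, and tr(v) at 2*cos(pi*beta/36) for some beta in 1..35.
u^11 = (-1)^alpha I and v^36 = (-1)^beta I must agree, so alpha and beta have equal parity.
Enumerate parity-matched pairs: 5*18 odd-odd plus 5*17 even-even gives 175.
components with irreducible characters: 175; plus the single component of reducible (abelian) characters: total 176.

176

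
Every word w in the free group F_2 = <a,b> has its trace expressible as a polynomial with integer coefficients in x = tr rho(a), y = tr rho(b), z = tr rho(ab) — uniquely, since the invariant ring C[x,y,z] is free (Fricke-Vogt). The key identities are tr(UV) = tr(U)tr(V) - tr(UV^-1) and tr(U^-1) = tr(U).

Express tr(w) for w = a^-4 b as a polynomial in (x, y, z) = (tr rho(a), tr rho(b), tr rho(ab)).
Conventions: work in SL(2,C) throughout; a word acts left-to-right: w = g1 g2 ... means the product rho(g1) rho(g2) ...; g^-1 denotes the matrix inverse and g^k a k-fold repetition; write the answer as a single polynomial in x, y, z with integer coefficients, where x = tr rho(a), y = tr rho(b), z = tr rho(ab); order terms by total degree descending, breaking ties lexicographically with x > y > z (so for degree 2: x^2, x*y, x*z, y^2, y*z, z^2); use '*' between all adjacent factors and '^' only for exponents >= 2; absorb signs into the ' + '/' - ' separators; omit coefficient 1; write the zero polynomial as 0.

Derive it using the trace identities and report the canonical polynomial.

tr(b a^-1) = tr(b)*tr(a) - tr(b a) = x*y - z
tr(a^-1 b a^-1) = tr(b a^-1)*tr(a) - tr(b) = x^2*y - x*z - y
and tr(a^-1 b a^-2) = tr(a^-1 b a^-1)*tr(a) - tr(a^-1 b) = x^3*y - x^2*z - 2*x*y + z
next, tr(a^-4 b) = tr(a^-1 b a^-2)*tr(a) - tr(a^-1 b a^-1) = x^4*y - x^3*z - 3*x^2*y + 2*x*z + y

x^4*y - x^3*z - 3*x^2*y + 2*x*z + y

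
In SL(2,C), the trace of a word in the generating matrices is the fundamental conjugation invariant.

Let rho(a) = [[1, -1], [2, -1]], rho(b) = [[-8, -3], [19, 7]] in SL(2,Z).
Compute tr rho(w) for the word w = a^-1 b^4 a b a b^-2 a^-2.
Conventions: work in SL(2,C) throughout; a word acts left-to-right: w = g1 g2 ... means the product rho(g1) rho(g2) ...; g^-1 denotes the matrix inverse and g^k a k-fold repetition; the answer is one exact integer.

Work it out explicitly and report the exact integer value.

rho(a^-1) = [[-1, 1], [-2, 1]]
... * rho(b) = [[-8, -3], [19, 7]]  ->  [[27, 10], [35, 13]]
... * rho(b) = [[-8, -3], [19, 7]]  ->  [[-26, -11], [-33, -14]]
... * rho(b) = [[-8, -3], [19, 7]]  ->  [[-1, 1], [-2, 1]]
... * rho(b) = [[-8, -3], [19, 7]]  ->  [[27, 10], [35, 13]]
... * rho(a) = [[1, -1], [2, -1]]  ->  [[47, -37], [61, -48]]
... * rho(b) = [[-8, -3], [19, 7]]  ->  [[-1079, -400], [-1400, -519]]
... * rho(a) = [[1, -1], [2, -1]]  ->  [[-1879, 1479], [-2438, 1919]]
... * rho(b^-1) = [[7, 3], [-19, -8]]  ->  [[-41254, -17469], [-53527, -22666]]
... * rho(b^-1) = [[7, 3], [-19, -8]]  ->  [[43133, 15990], [55965, 20747]]
... * rho(a^-1) = [[-1, 1], [-2, 1]]  ->  [[-75113, 59123], [-97459, 76712]]
... * rho(a^-1) = [[-1, 1], [-2, 1]]  ->  [[-43133, -15990], [-55965, -20747]]
tr = -43133 + -20747 = -63880

-63880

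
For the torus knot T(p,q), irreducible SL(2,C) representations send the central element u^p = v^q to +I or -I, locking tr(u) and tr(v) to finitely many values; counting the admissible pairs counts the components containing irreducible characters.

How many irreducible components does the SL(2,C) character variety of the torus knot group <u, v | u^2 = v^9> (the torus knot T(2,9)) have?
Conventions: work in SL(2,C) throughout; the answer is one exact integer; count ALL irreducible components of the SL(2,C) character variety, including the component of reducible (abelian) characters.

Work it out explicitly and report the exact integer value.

5

For T(2,9): irreducibility forces the central element u^2 = v^9 to one of +I, -I.
So on each irreducible component the traces are pinned: tr(u) = 2*cos(pi*alpha/2) with 1 <= alpha <= 1, tr(v) = 2*cos(pi*beta/9) with 1 <= beta <= 8.
The two central values (-1)^alpha I and (-1)^beta I must be the same matrix, so alpha and beta share a parity.
Enumerate parity-matched pairs: 1*4 odd-odd plus 0*4 even-even gives 4.
Total: 4 irreducible-character components + 1 reducible (abelian) component = 5.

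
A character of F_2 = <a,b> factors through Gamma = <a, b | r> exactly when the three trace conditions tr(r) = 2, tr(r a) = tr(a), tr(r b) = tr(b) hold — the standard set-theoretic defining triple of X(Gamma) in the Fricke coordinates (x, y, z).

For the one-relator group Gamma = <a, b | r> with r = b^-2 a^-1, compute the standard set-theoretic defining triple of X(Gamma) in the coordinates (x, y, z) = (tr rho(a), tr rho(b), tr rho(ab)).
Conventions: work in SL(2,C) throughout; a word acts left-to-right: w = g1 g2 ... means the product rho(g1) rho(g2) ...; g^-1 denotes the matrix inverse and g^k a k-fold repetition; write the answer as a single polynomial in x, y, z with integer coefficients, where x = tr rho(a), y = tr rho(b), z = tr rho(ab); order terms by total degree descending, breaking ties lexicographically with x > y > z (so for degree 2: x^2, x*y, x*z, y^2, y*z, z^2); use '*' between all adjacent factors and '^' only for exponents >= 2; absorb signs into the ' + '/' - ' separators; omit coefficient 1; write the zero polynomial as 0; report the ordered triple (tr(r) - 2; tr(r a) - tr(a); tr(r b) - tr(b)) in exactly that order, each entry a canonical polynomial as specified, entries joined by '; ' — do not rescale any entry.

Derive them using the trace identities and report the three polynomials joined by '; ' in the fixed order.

so tr(b^-1) = tr(b) = y
tr(b^-1 a) = tr(a)*tr(b) - tr(a b)  (eliminate b^-1) = x*y - z
tr(b^-1 a^-1) = tr(b^-1)*tr(a) - tr(b^-1 a)  (eliminate a^-1) = z
tr(b^-2 a^-1) = tr(b^-1 a^-1)*tr(b) - tr(b^-1 a^-1 b)  (eliminate b^-1) = y*z - x
tr(b^-2) = tr(b^-1)*tr(b) - tr(1) = y^2 - 2
assemble the triple (tr(r) - 2; tr(r a) - x; tr(r b) - y)

y*z - x - 2; y^2 - x - 2; -y + z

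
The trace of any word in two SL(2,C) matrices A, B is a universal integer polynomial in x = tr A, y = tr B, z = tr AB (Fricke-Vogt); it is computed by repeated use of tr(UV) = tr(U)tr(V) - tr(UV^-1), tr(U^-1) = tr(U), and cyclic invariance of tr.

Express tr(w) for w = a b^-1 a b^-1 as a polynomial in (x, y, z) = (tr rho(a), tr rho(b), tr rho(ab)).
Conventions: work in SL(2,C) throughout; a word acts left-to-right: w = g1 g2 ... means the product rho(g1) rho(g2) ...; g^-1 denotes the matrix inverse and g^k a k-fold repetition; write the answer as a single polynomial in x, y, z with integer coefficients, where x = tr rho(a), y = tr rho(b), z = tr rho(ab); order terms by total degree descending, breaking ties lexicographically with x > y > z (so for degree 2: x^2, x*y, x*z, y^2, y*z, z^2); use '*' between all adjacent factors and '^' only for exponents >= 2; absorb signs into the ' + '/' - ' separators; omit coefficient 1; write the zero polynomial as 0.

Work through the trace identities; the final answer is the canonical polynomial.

trace(a^2) = trace(a)*trace(a) - trace(1)   [square of a] = x^2 - 2
trace(a^2 b) = trace(a)*trace(b a) - trace(b)   [square of a] = x*z - y
trace(a b^-1 a) = trace(a^2)*trace(b) - trace(a^2 b)   [inverse elimination on b] = x^2*y - x*z - y
trace(a b a b) = trace(a b)*trace(a b) - trace(1)   [split at a repeated a] = z^2 - 2
trace(a b^-1 a b) = trace(a b a)*trace(b) - trace(a b a b)   [inverse elimination on b] = x*y*z - y^2 - z^2 + 2
trace(a b^-1 a b^-1) = trace(a b^-1 a)*trace(b) - trace(a b^-1 a b)   [inverse elimination on b] = x^2*y^2 - 2*x*y*z + z^2 - 2

x^2*y^2 - 2*x*y*z + z^2 - 2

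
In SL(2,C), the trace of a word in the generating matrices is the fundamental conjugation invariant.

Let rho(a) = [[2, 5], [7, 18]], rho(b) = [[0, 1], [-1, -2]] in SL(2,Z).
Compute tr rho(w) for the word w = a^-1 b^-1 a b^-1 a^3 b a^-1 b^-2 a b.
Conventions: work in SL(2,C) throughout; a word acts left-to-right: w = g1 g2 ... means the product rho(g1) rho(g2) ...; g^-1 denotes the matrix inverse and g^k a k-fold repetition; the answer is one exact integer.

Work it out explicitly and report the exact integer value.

185797712

rho(a^-1) = [[18, -5], [-7, 2]]
... * rho(b^-1) = [[-2, -1], [1, 0]]  ->  [[-41, -18], [16, 7]]
... * rho(a) = [[2, 5], [7, 18]]  ->  [[-208, -529], [81, 206]]
... * rho(b^-1) = [[-2, -1], [1, 0]]  ->  [[-113, 208], [44, -81]]
... * rho(a) = [[2, 5], [7, 18]]  ->  [[1230, 3179], [-479, -1238]]
... * rho(a) = [[2, 5], [7, 18]]  ->  [[24713, 63372], [-9624, -24679]]
... * rho(a) = [[2, 5], [7, 18]]  ->  [[493030, 1264261], [-192001, -492342]]
... * rho(b) = [[0, 1], [-1, -2]]  ->  [[-1264261, -2035492], [492342, 792683]]
... * rho(a^-1) = [[18, -5], [-7, 2]]  ->  [[-8508254, 2250321], [3313375, -876344]]
... * rho(b^-1) = [[-2, -1], [1, 0]]  ->  [[19266829, 8508254], [-7503094, -3313375]]
... * rho(b^-1) = [[-2, -1], [1, 0]]  ->  [[-30025404, -19266829], [11692813, 7503094]]
... * rho(a) = [[2, 5], [7, 18]]  ->  [[-194918611, -496929942], [75907284, 193519757]]
... * rho(b) = [[0, 1], [-1, -2]]  ->  [[496929942, 798941273], [-193519757, -311132230]]
tr = 496929942 + -311132230 = 185797712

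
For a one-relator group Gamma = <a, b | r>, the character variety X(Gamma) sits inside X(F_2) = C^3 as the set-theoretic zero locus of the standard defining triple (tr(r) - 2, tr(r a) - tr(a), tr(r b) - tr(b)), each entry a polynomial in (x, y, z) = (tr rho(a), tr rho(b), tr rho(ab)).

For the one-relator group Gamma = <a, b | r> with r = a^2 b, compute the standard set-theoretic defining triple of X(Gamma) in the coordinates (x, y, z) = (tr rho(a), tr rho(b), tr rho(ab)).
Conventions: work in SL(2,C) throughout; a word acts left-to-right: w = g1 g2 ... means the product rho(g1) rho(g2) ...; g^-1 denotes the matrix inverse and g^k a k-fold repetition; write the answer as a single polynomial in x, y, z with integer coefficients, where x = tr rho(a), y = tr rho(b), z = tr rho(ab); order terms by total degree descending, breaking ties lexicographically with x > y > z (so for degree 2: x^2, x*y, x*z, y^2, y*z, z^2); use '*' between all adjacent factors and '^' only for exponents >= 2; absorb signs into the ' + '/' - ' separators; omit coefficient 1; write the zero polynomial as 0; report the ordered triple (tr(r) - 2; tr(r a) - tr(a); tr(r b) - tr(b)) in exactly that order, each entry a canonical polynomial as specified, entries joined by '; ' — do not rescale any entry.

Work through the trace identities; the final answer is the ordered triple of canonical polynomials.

x*z - y - 2; x^2*z - x*y - x - z; x*y*z - x^2 - y^2 - y + 2

trace(a^2 b) = trace(a)*trace(b a) - trace(b)   [square of a] = x*z - y
trace(a^2 b a) = trace(a)*trace(a b a) - trace(a b)  (reduce the a square) = x^2*z - x*y - z
trace(a^2) = trace(a)*trace(a) - trace(1) = x^2 - 2
trace(a^2 b^2) = trace(b)*trace(a^2 b) - trace(a^2) = x*y*z - x^2 - y^2 + 2
assemble the triple (trace(r) - 2; trace(r a) - x; trace(r b) - y)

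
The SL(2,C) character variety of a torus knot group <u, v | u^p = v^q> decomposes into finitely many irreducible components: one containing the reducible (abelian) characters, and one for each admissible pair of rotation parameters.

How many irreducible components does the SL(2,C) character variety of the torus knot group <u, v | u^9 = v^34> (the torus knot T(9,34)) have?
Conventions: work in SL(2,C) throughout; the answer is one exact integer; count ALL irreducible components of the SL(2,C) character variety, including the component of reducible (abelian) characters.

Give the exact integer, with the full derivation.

For T(9,34): irreducibility forces the central element u^9 = v^34 to one of +I, -I.
This locks tr(u) to 2*cos(pi*alpha/9), alpha in 1..8, and tr(v) to 2*cos(pi*beta/34), beta in 1..33, on each component of irreducible characters.
Consistency of u^9 = (-1)^alpha I with v^34 = (-1)^beta I forces alpha = beta (mod 2).
count pairs: odd alpha (4 choices) x odd beta (17), plus even alpha (4) x even beta (16): 4*17 + 4*16 = 132.
components with irreducible characters: 132; plus the single component of reducible (abelian) characters: total 133.

133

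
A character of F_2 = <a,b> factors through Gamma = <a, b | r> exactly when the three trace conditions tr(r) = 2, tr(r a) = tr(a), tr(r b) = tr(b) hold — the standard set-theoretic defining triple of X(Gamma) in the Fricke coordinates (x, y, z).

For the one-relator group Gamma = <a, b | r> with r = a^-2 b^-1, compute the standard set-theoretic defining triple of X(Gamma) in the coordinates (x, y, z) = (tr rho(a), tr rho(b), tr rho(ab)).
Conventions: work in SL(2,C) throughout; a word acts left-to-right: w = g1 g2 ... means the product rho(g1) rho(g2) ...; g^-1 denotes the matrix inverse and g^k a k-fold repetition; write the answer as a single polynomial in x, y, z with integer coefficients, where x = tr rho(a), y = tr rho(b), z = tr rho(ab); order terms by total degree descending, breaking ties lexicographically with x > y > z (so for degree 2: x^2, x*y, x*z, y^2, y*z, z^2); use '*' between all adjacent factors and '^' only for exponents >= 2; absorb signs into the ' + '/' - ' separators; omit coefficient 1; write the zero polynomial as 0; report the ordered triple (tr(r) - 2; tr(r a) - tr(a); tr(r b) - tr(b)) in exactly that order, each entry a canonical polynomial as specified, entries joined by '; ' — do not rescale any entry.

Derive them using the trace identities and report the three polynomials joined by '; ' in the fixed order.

x*z - y - 2; -x + z; x^2 - y - 2

trace(a^-1) = trace(a) = x
next, trace(a^-1 b) = trace(b) * trace(a) - trace(b a) = x*y - z
trace(b^-1 a^-1) = trace(a^-1) * trace(b) - trace(a^-1 b) = z
trace(a^-2 b^-1) = trace(b^-1 a^-1) * trace(a) - trace(b^-1) = x*z - y
trace(a^-2) = trace(a^-1) * trace(a) - trace(1) = x^2 - 2
assemble the triple (trace(r) - 2; trace(r a) - x; trace(r b) - y)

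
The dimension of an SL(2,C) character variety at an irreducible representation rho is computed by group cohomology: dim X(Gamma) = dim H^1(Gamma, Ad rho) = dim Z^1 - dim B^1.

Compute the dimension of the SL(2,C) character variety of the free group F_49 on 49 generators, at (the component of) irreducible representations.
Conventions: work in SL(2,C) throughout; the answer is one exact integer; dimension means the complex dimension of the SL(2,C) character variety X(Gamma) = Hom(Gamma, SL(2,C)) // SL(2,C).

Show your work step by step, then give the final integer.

The free group F_49: 49 generators, no relators.
A cocycle picks one sl_2 vector per generator freely, giving dim Z^1 = 3*49 = 147.
dim B^1 = 3: the coboundary map is injective because an irreducible image has centralizer 0 in sl_2.
dim H^1 = 147 - 3 = 144, which is dim X.

144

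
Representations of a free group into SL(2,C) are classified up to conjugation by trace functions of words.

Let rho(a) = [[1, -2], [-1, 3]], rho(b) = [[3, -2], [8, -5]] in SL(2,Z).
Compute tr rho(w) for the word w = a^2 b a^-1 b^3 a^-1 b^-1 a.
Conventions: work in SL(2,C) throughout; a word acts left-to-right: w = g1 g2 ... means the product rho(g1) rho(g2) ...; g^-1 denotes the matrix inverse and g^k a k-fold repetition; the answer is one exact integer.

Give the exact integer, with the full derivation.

rho(a) = [[1, -2], [-1, 3]]
... * rho(a) = [[1, -2], [-1, 3]]  ->  [[3, -8], [-4, 11]]
... * rho(b) = [[3, -2], [8, -5]]  ->  [[-55, 34], [76, -47]]
... * rho(a^-1) = [[3, 2], [1, 1]]  ->  [[-131, -76], [181, 105]]
... * rho(b) = [[3, -2], [8, -5]]  ->  [[-1001, 642], [1383, -887]]
... * rho(b) = [[3, -2], [8, -5]]  ->  [[2133, -1208], [-2947, 1669]]
... * rho(b) = [[3, -2], [8, -5]]  ->  [[-3265, 1774], [4511, -2451]]
... * rho(a^-1) = [[3, 2], [1, 1]]  ->  [[-8021, -4756], [11082, 6571]]
... * rho(b^-1) = [[-5, 2], [-8, 3]]  ->  [[78153, -30310], [-107978, 41877]]
... * rho(a) = [[1, -2], [-1, 3]]  ->  [[108463, -247236], [-149855, 341587]]
tr = 108463 + 341587 = 450050

450050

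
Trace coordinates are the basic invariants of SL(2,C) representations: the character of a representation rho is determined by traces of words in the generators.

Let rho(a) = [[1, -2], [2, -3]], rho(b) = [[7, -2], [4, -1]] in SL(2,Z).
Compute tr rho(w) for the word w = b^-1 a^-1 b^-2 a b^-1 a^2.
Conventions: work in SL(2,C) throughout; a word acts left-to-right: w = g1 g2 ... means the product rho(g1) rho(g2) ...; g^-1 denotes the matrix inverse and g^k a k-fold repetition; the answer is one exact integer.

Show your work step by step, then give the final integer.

1442

rho(b^-1) = [[-1, 2], [-4, 7]]
... * rho(a^-1) = [[-3, 2], [-2, 1]]  ->  [[-1, 0], [-2, -1]]
... * rho(b^-1) = [[-1, 2], [-4, 7]]  ->  [[1, -2], [6, -11]]
... * rho(b^-1) = [[-1, 2], [-4, 7]]  ->  [[7, -12], [38, -65]]
... * rho(a) = [[1, -2], [2, -3]]  ->  [[-17, 22], [-92, 119]]
... * rho(b^-1) = [[-1, 2], [-4, 7]]  ->  [[-71, 120], [-384, 649]]
... * rho(a) = [[1, -2], [2, -3]]  ->  [[169, -218], [914, -1179]]
... * rho(a) = [[1, -2], [2, -3]]  ->  [[-267, 316], [-1444, 1709]]
tr = -267 + 1709 = 1442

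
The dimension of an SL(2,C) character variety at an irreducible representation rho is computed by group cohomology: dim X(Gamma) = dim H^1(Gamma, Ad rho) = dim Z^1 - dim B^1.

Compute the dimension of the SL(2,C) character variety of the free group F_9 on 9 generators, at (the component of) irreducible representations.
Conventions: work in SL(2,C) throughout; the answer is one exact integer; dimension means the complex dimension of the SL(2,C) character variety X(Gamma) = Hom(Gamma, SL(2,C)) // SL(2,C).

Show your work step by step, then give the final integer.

24

The free group F_9: 9 generators, no relators.
A cocycle picks one sl_2 vector per generator freely, giving dim Z^1 = 3*9 = 27.
dim B^1 = 3: the coboundary map is injective because an irreducible image has centralizer 0 in sl_2.
Therefore dim X = 27 - 3 = 24.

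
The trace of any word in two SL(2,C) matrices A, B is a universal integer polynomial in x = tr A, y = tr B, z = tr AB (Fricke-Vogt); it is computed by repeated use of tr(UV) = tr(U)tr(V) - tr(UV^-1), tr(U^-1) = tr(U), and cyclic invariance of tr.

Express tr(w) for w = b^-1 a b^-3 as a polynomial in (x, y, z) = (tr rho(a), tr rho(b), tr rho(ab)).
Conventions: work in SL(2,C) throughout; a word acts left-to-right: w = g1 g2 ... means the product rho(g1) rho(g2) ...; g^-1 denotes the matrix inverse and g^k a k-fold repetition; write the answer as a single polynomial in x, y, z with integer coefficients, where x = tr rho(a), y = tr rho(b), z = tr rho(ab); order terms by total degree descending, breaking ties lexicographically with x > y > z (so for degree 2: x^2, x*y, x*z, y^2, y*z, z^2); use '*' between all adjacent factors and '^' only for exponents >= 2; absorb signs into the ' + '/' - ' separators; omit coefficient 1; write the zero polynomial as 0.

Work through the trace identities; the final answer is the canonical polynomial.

x*y^4 - y^3*z - 3*x*y^2 + 2*y*z + x

tr(a b^-1) = tr(a) tr(b) - tr(a b) = x*y - z
apply: tr(a b^-2) = tr(a b^-1) tr(b) - tr(a) = x*y^2 - y*z - x
apply: tr(b^-2 a b^-1) = tr(a b^-2) tr(b) - tr(a b^-1) = x*y^3 - y^2*z - 2*x*y + z
tr(b^-1 a b^-3) = tr(b^-2 a b^-1) tr(b) - tr(b^-2 a) = x*y^4 - y^3*z - 3*x*y^2 + 2*y*z + x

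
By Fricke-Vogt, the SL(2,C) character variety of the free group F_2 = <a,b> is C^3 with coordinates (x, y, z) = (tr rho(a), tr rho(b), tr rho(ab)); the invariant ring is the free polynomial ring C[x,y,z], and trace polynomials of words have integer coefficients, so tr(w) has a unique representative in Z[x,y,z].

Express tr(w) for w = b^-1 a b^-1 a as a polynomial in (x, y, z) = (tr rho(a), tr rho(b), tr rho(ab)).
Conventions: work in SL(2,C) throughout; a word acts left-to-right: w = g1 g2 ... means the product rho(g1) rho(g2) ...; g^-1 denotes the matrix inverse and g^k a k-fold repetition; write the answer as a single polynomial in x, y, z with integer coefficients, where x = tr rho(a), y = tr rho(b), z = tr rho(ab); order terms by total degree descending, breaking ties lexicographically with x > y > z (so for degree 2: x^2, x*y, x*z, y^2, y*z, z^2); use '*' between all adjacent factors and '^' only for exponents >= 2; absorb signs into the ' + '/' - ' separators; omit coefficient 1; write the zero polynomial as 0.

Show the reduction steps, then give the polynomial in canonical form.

tr(a^2) = tr(a)*tr(a) - tr(1)  (reduce the a square) = x^2 - 2
reduce: tr(a^2 b) = tr(a)*tr(b a) - tr(b)  (reduce the a square) = x*z - y
reduce: tr(a b^-1 a) = tr(a^2)*tr(b) - tr(a^2 b)  (eliminate b^-1) = x^2*y - x*z - y
tr(a b a b) = tr(a b)*tr(a b) - tr(1)  (split on a) = z^2 - 2
tr(a b^-1 a b) = tr(a b a)*tr(b) - tr(a b a b)  (eliminate b^-1) = x*y*z - y^2 - z^2 + 2
tr(b^-1 a b^-1 a) = tr(a b^-1 a)*tr(b) - tr(a b^-1 a b)  (eliminate b^-1) = x^2*y^2 - 2*x*y*z + z^2 - 2

x^2*y^2 - 2*x*y*z + z^2 - 2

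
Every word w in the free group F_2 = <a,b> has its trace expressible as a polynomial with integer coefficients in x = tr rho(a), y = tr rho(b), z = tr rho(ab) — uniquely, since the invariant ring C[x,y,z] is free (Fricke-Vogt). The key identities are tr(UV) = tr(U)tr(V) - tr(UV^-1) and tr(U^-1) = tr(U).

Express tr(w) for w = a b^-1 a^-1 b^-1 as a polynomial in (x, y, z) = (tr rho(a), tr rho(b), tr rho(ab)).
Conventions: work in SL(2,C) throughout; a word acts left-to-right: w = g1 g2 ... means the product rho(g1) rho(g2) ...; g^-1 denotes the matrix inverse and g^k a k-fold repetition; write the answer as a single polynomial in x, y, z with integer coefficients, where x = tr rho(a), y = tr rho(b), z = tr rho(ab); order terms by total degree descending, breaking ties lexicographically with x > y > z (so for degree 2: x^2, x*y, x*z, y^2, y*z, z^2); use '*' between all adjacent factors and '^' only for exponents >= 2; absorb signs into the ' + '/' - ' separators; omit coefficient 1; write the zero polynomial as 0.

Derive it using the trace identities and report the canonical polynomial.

trace(b^-1) = trace(b) = y
trace(a b a) = trace(a)*trace(b a) - trace(b) = x*z - y
trace(a b a b) = trace(b a)*trace(b a) - trace(1)   [split at repeated b] = z^2 - 2
trace(b^-1 a b a) = trace(a b a)*trace(b) - trace(a b a b) = x*y*z - y^2 - z^2 + 2
trace(a^-1 b^-1 a b) = trace(b^-1 a b)*trace(a) - trace(b^-1 a b a) = -x*y*z + x^2 + y^2 + z^2 - 2
trace(a b^-1 a^-1 b^-1) = trace(a^-1 b^-1 a)*trace(b) - trace(a^-1 b^-1 a b) = x*y*z - x^2 - z^2 + 2

x*y*z - x^2 - z^2 + 2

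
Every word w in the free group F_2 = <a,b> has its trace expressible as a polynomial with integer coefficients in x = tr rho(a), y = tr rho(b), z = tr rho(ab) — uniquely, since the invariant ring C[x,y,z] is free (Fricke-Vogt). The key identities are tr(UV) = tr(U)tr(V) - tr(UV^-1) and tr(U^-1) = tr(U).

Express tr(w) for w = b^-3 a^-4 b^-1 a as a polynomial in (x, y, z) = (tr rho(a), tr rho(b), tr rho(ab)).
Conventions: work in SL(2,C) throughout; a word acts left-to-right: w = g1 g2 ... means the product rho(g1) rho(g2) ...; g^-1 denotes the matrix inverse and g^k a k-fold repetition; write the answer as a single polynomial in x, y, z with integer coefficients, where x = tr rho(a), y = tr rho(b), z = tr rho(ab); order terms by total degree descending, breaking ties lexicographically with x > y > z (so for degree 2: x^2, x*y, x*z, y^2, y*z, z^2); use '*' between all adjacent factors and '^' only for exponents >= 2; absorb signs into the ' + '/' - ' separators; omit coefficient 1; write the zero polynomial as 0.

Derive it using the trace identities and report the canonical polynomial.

x^4*y^3*z - x^5*y^2 - x^3*y^4 - x^3*y^2*z^2 - x^4*y*z - x^2*y^3*z + x^5 + 6*x^3*y^2 + x^3*z^2 + x*y^4 + 2*x*y^2*z^2 - y^3*z - 5*x^3 - 5*x*y^2 - 2*x*z^2 + 2*y*z + 5*x

apply: trace(a b^-1) = trace(a) * trace(b) - trace(a b)  (eliminate b^-1) = x*y - z
apply: trace(b^-1 a b^-1) = trace(a b^-1) * trace(b) - trace(a)  (eliminate b^-1) = x*y^2 - y*z - x
apply: trace(a^2) = trace(a) * trace(a) - trace(1)  (reduce the a square) = x^2 - 2
apply: trace(a^2 b) = trace(a) * trace(b a) - trace(b)  (reduce the a square) = x*z - y
trace(a b^-1 a) = trace(a^2) * trace(b) - trace(a^2 b)  (eliminate b^-1) = x^2*y - x*z - y
apply: trace(a b a b) = trace(b a) * trace(b a) - trace(1)  (split on b) = z^2 - 2
use: trace(a b^-1 a b) = trace(a b a) * trace(b) - trace(a b a b)  (eliminate b^-1) = x*y*z - y^2 - z^2 + 2
use: trace(b^-1 a b^-1 a) = trace(a b^-1 a) * trace(b) - trace(a b^-1 a b)  (eliminate b^-1) = x^2*y^2 - 2*x*y*z + z^2 - 2
apply: trace(b^-1 a b^-1 a^-1) = trace(b^-1 a b^-1) * trace(a) - trace(b^-1 a b^-1 a)  (eliminate a^-1) = x*y*z - x^2 - z^2 + 2
apply: trace(b^-1 a^-2 b^-1 a) = trace(b^-1 a b^-1 a^-1) * trace(a) - trace(b^-1 a b^-1)  (eliminate a^-1) = x^2*y*z - x^3 - x*y^2 - x*z^2 + y*z + 3*x
apply: trace(b^-1 a b^-2 a^-2) = trace(b^-1 a^-2 b^-1 a) * trace(b) - trace(b^-1 a^-2 b^-1 a b)  (eliminate b^-1) = x^2*y^2*z - x^3*y - x*y^3 - x*y*z^2 + y^2*z + 3*x*y - z
use: trace(b^-1 a b^-2 a^-1) = trace(b^-1 a^-1 b^-1 a) * trace(b) - trace(b^-1 a^-1 b^-1 a b)  (eliminate b^-1) = x*y^2*z - x^2*y - y*z^2 + y
use: trace(a^-3 b^-1 a b^-2) = trace(b^-1 a b^-2 a^-2) * trace(a) - trace(b^-1 a b^-2 a^-1)  (eliminate a^-1) = x^3*y^2*z - x^4*y - x^2*y^3 - x^2*y*z^2 + 4*x^2*y + y*z^2 - x*z - y
use: trace(a^-3 b^-1 a b^-1) = trace(a^-1 b^-1 a b^-1 a^-1) * trace(a) - trace(a^-1 b^-1 a b^-1)  (eliminate a^-1) = x^3*y*z - x^4 - x^2*y^2 - x^2*z^2 + 4*x^2 + z^2 - 2
trace(a^-2 b^-1 a b^-3 a^-1) = trace(a^-3 b^-1 a b^-2) * trace(b) - trace(a^-3 b^-1 a b^-1)  (eliminate b^-1) = x^3*y^3*z - x^4*y^2 - x^2*y^4 - x^2*y^2*z^2 - x^3*y*z + x^4 + 5*x^2*y^2 + x^2*z^2 + y^2*z^2 - x*y*z - 4*x^2 - y^2 - z^2 + 2
trace(b^-2) = trace(b^-1) * trace(b) - trace(1)  (eliminate b^-1) = y^2 - 2
use: trace(b^-3) = trace(b^-2) * trace(b) - trace(b^-1)  (eliminate b^-1) = y^3 - 3*y
apply: trace(b^-3 a) = trace(b^-1 a b^-1) * trace(b) - trace(b^-1 a)  (eliminate b^-1) = x*y^3 - y^2*z - 2*x*y + z
trace(b^-3 a^-1) = trace(b^-3) * trace(a) - trace(b^-3 a)  (eliminate a^-1) = y^2*z - x*y - z
trace(a b a b^-2) = trace(a b a b^-1) * trace(b) - trace(a b a)  (eliminate b^-1) = x*y^2*z - y^3 - y*z^2 - x*z + 3*y
trace(b a b^-3 a) = trace(a b a b^-2) * trace(b) - trace(a b a b^-1)  (eliminate b^-1) = x*y^3*z - y^4 - y^2*z^2 - 2*x*y*z + 4*y^2 + z^2 - 2
use: trace(b a b^-3 a^-1) = trace(b a b^-3) * trace(a) - trace(b a b^-3 a)  (eliminate a^-1) = -x*y^3*z + x^2*y^2 + y^4 + y^2*z^2 + x*y*z - x^2 - 4*y^2 - z^2 + 2
apply: trace(a b^-3 a^-2 b) = trace(b a b^-3 a^-1) * trace(a) - trace(b a b^-3)  (eliminate a^-1) = -x^2*y^3*z + x^3*y^2 + x*y^4 + x*y^2*z^2 + x^2*y*z - x^3 - 5*x*y^2 - x*z^2 + y*z + 3*x
apply: trace(a^-2 b^-1 a b^-3) = trace(a b^-3 a^-2) * trace(b) - trace(a b^-3 a^-2 b)  (eliminate b^-1) = x^2*y^3*z - x^3*y^2 - x*y^4 - x*y^2*z^2 - x^2*y*z + y^3*z + x^3 + 4*x*y^2 + x*z^2 - 2*y*z - 3*x
apply: trace(b^-3 a^-4 b^-1 a) = trace(a^-2 b^-1 a b^-3 a^-1) * trace(a) - trace(a^-2 b^-1 a b^-3)  (eliminate a^-1) = x^4*y^3*z - x^5*y^2 - x^3*y^4 - x^3*y^2*z^2 - x^4*y*z - x^2*y^3*z + x^5 + 6*x^3*y^2 + x^3*z^2 + x*y^4 + 2*x*y^2*z^2 - y^3*z - 5*x^3 - 5*x*y^2 - 2*x*z^2 + 2*y*z + 5*x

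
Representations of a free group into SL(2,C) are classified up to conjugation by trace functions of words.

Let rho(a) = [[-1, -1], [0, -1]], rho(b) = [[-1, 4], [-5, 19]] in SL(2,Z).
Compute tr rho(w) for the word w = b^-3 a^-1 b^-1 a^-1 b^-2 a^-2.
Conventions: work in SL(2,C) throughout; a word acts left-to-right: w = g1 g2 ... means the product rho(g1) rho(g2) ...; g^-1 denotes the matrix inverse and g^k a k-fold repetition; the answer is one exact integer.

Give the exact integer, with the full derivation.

rho(b^-1) = [[19, -4], [5, -1]]
... * rho(b^-1) = [[19, -4], [5, -1]]  ->  [[341, -72], [90, -19]]
... * rho(b^-1) = [[19, -4], [5, -1]]  ->  [[6119, -1292], [1615, -341]]
... * rho(a^-1) = [[-1, 1], [0, -1]]  ->  [[-6119, 7411], [-1615, 1956]]
... * rho(b^-1) = [[19, -4], [5, -1]]  ->  [[-79206, 17065], [-20905, 4504]]
... * rho(a^-1) = [[-1, 1], [0, -1]]  ->  [[79206, -96271], [20905, -25409]]
... * rho(b^-1) = [[19, -4], [5, -1]]  ->  [[1023559, -220553], [270150, -58211]]
... * rho(b^-1) = [[19, -4], [5, -1]]  ->  [[18344856, -3873683], [4841795, -1022389]]
... * rho(a^-1) = [[-1, 1], [0, -1]]  ->  [[-18344856, 22218539], [-4841795, 5864184]]
... * rho(a^-1) = [[-1, 1], [0, -1]]  ->  [[18344856, -40563395], [4841795, -10705979]]
tr = 18344856 + -10705979 = 7638877

7638877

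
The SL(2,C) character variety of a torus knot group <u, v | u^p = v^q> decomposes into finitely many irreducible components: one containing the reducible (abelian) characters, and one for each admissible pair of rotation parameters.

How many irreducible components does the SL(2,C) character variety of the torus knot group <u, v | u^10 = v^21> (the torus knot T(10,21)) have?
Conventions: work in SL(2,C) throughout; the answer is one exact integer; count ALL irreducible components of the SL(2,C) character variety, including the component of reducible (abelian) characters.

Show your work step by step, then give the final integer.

91

Gamma = < u, v | u^10 = v^21 > (torus knot T(10,21)); the central element u^10 = v^21 acts as +I or -I in any irreducible SL(2,C) representation.
This locks tr(u) to 2*cos(pi*alpha/10), alpha in 1..9, and tr(v) to 2*cos(pi*beta/21), beta in 1..20, on each component of irreducible characters.
u^10 = (-1)^alpha I and v^21 = (-1)^beta I must agree, so alpha and beta have equal parity.
Counting: 5 odd alphas x 10 odd betas + 4 even alphas x 10 even betas = 50 + 40 = 90.
components with irreducible characters: 90; plus the single component of reducible (abelian) characters: total 91.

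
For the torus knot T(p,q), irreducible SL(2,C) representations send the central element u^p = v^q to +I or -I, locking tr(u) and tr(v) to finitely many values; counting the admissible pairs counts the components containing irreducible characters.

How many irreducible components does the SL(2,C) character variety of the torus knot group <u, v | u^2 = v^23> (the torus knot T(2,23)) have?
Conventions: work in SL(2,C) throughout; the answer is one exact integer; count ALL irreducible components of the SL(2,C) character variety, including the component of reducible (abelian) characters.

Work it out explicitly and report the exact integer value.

Gamma = < u, v | u^2 = v^23 > (torus knot T(2,23)); the central element u^2 = v^23 acts as +I or -I in any irreducible SL(2,C) representation.
On an irreducible component, tr(u) is locked at 2*cos(pi*alpha/2) for some alpha in 1..1, and tr(v) at 2*cos(pi*beta/23) for some beta in 1..22.
The two central values (-1)^alpha I and (-1)^beta I must be the same matrix, so alpha and beta share a parity.
Counting: 1 odd alphas x 11 odd betas + 0 even alphas x 11 even betas = 11 + 0 = 11.
That is 11 components of irreducible characters, and with the reducible (abelian) component the total is 12.

12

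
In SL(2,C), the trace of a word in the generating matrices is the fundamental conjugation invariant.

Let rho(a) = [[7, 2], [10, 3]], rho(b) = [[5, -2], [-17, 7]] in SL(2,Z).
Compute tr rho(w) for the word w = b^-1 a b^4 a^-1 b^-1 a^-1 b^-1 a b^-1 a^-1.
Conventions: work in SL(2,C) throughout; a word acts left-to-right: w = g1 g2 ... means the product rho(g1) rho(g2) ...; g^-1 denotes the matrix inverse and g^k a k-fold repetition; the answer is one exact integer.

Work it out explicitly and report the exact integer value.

rho(b^-1) = [[7, 2], [17, 5]]
... * rho(a) = [[7, 2], [10, 3]]  ->  [[69, 20], [169, 49]]
... * rho(b) = [[5, -2], [-17, 7]]  ->  [[5, 2], [12, 5]]
... * rho(b) = [[5, -2], [-17, 7]]  ->  [[-9, 4], [-25, 11]]
... * rho(b) = [[5, -2], [-17, 7]]  ->  [[-113, 46], [-312, 127]]
... * rho(b) = [[5, -2], [-17, 7]]  ->  [[-1347, 548], [-3719, 1513]]
... * rho(a^-1) = [[3, -2], [-10, 7]]  ->  [[-9521, 6530], [-26287, 18029]]
... * rho(b^-1) = [[7, 2], [17, 5]]  ->  [[44363, 13608], [122484, 37571]]
... * rho(a^-1) = [[3, -2], [-10, 7]]  ->  [[-2991, 6530], [-8258, 18029]]
... * rho(b^-1) = [[7, 2], [17, 5]]  ->  [[90073, 26668], [248687, 73629]]
... * rho(a) = [[7, 2], [10, 3]]  ->  [[897191, 260150], [2477099, 718261]]
... * rho(b^-1) = [[7, 2], [17, 5]]  ->  [[10702887, 3095132], [29550130, 8545503]]
... * rho(a^-1) = [[3, -2], [-10, 7]]  ->  [[1157341, 260150], [3195360, 718261]]
tr = 1157341 + 718261 = 1875602

1875602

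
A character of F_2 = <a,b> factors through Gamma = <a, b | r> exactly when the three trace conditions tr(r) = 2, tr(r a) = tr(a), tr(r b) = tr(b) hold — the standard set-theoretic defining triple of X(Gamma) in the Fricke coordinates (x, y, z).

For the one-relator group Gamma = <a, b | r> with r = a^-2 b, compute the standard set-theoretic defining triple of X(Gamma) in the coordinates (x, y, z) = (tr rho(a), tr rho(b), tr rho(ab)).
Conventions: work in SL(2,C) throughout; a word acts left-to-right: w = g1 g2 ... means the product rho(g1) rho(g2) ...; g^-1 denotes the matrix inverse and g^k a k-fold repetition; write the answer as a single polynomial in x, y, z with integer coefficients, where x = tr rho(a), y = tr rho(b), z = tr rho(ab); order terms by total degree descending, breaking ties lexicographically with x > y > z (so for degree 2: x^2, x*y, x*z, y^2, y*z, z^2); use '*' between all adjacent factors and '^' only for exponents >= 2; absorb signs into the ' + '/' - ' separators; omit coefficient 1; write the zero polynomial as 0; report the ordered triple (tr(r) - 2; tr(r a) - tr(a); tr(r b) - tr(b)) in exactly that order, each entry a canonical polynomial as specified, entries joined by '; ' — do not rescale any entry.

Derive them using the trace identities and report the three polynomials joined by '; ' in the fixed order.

trace(a^-1 b) = trace(b)*trace(a) - trace(b a)  (eliminate a^-1) = x*y - z
and trace(a^-2 b) = trace(a^-1 b)*trace(a) - trace(a^-1 b a)  (eliminate a^-1) = x^2*y - x*z - y
and trace(b^2) = trace(b)*trace(b) - trace(1)  (reduce the b square) = y^2 - 2
trace(b^2 a) = trace(b)*trace(a b) - trace(a)  (reduce the b square) = y*z - x
next, trace(a^-1 b^2) = trace(b^2)*trace(a) - trace(b^2 a)  (eliminate a^-1) = x*y^2 - y*z - x
trace(a^-2 b^2) = trace(a^-1 b^2)*trace(a) - trace(a^-1 b^2 a)  (eliminate a^-1) = x^2*y^2 - x*y*z - x^2 - y^2 + 2
assemble the triple (trace(r) - 2; trace(r a) - x; trace(r b) - y)

x^2*y - x*z - y - 2; x*y - x - z; x^2*y^2 - x*y*z - x^2 - y^2 - y + 2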